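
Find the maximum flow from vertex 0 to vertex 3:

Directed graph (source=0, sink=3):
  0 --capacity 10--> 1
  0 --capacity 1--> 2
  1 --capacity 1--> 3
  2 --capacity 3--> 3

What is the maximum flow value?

Computing max flow:
  Flow on (0->1): 1/10
  Flow on (0->2): 1/1
  Flow on (1->3): 1/1
  Flow on (2->3): 1/3
Maximum flow = 2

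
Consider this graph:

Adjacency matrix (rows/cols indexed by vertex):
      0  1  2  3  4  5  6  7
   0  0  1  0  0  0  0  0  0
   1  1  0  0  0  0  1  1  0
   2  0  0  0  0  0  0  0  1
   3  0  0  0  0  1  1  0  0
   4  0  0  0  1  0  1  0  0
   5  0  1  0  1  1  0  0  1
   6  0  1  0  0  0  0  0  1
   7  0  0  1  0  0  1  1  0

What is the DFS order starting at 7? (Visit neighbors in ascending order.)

DFS from vertex 7 (neighbors processed in ascending order):
Visit order: 7, 2, 5, 1, 0, 6, 3, 4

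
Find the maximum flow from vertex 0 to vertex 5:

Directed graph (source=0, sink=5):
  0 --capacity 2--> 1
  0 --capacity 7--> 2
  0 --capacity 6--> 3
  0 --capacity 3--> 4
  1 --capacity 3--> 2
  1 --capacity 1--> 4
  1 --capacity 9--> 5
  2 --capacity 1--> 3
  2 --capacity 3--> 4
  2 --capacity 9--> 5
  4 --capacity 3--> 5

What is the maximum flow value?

Computing max flow:
  Flow on (0->1): 2/2
  Flow on (0->2): 7/7
  Flow on (0->4): 3/3
  Flow on (1->5): 2/9
  Flow on (2->5): 7/9
  Flow on (4->5): 3/3
Maximum flow = 12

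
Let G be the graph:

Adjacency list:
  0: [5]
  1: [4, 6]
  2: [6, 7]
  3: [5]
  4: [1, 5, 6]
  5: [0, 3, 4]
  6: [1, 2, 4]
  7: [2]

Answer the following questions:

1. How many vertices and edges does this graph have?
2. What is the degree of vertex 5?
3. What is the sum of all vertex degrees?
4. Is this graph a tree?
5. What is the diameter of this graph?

Count: 8 vertices, 8 edges.
Vertex 5 has neighbors [0, 3, 4], degree = 3.
Handshaking lemma: 2 * 8 = 16.
A tree on 8 vertices has 7 edges. This graph has 8 edges (1 extra). Not a tree.
Diameter (longest shortest path) = 5.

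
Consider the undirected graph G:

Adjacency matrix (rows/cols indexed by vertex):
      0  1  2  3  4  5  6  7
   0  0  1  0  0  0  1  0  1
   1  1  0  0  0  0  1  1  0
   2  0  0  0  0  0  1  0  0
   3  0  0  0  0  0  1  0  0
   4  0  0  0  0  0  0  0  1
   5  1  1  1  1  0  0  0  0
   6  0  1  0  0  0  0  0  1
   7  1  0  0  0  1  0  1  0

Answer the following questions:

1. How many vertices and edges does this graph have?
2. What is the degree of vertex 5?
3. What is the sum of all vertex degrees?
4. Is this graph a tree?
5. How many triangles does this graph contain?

Count: 8 vertices, 9 edges.
Vertex 5 has neighbors [0, 1, 2, 3], degree = 4.
Handshaking lemma: 2 * 9 = 18.
A tree on 8 vertices has 7 edges. This graph has 9 edges (2 extra). Not a tree.
Number of triangles = 1.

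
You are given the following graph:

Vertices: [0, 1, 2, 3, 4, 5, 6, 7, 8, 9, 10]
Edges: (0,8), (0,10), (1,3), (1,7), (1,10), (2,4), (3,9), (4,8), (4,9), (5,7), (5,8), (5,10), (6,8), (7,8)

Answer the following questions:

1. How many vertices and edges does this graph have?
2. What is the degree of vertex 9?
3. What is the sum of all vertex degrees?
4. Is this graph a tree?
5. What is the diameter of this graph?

Count: 11 vertices, 14 edges.
Vertex 9 has neighbors [3, 4], degree = 2.
Handshaking lemma: 2 * 14 = 28.
A tree on 11 vertices has 10 edges. This graph has 14 edges (4 extra). Not a tree.
Diameter (longest shortest path) = 4.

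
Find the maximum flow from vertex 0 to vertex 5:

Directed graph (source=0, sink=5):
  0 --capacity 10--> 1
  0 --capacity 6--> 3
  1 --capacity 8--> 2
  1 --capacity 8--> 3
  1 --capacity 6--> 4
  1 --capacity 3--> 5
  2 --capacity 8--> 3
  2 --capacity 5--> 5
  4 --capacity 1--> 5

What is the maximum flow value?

Computing max flow:
  Flow on (0->1): 9/10
  Flow on (1->2): 5/8
  Flow on (1->4): 1/6
  Flow on (1->5): 3/3
  Flow on (2->5): 5/5
  Flow on (4->5): 1/1
Maximum flow = 9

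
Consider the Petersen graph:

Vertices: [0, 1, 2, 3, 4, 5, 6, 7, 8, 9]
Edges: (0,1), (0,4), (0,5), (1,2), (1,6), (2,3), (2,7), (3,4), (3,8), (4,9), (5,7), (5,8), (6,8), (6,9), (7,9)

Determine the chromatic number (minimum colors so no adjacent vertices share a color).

The Petersen graph contains odd cycles (e.g. the outer 5-cycle), so chi >= 3.
A proper 3-coloring exists (it is a well-known 3-chromatic graph).
Chromatic number = 3.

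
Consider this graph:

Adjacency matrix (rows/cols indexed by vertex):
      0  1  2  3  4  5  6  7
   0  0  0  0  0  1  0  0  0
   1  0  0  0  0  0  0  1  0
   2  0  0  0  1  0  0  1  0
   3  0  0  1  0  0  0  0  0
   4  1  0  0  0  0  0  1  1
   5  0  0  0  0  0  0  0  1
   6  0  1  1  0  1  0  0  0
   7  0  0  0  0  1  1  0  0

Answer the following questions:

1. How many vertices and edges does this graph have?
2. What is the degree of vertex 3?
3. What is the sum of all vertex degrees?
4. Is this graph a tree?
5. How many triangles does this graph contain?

Count: 8 vertices, 7 edges.
Vertex 3 has neighbors [2], degree = 1.
Handshaking lemma: 2 * 7 = 14.
A graph is a tree iff it is connected and has exactly n-1 edges. This graph is connected (all 8 vertices in one component) and has 8-1 = 7 edges. It is a tree.
Number of triangles = 0.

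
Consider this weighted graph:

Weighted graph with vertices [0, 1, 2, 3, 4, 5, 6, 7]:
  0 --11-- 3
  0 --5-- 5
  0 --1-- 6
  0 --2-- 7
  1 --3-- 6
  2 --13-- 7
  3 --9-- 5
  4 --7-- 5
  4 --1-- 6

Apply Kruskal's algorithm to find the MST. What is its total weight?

Applying Kruskal's algorithm (sort edges by weight, add if no cycle):
  Add (0,6) w=1
  Add (4,6) w=1
  Add (0,7) w=2
  Add (1,6) w=3
  Add (0,5) w=5
  Skip (4,5) w=7 (creates cycle)
  Add (3,5) w=9
  Skip (0,3) w=11 (creates cycle)
  Add (2,7) w=13
MST weight = 34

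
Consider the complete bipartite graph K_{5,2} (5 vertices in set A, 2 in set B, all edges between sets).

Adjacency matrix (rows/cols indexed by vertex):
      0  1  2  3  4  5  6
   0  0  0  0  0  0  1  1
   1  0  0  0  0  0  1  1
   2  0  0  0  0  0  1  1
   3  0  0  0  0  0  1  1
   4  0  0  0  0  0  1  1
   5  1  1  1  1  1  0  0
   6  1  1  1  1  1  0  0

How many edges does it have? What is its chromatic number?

K_{5,2} has 5 * 2 = 10 edges.
Bipartite graphs have chromatic number 2 (color each partition differently).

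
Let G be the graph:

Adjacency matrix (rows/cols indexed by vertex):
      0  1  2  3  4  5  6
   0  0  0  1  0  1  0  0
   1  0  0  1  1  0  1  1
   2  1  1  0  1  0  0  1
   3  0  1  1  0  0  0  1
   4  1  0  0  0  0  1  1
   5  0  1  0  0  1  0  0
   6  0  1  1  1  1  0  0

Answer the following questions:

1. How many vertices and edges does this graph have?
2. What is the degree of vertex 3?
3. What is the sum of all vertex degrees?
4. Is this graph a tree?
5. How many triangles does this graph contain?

Count: 7 vertices, 11 edges.
Vertex 3 has neighbors [1, 2, 6], degree = 3.
Handshaking lemma: 2 * 11 = 22.
A tree on 7 vertices has 6 edges. This graph has 11 edges (5 extra). Not a tree.
Number of triangles = 4.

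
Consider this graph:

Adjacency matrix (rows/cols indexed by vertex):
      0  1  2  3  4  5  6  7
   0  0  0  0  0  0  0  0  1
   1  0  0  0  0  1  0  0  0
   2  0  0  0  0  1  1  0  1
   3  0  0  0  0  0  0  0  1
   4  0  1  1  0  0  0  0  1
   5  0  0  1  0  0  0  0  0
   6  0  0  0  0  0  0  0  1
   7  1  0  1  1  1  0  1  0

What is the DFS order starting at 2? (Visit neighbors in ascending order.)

DFS from vertex 2 (neighbors processed in ascending order):
Visit order: 2, 4, 1, 7, 0, 3, 6, 5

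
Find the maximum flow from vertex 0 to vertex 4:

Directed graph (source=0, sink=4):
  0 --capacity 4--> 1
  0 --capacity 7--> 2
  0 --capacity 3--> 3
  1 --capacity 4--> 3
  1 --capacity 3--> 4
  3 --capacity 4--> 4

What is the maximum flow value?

Computing max flow:
  Flow on (0->1): 4/4
  Flow on (0->3): 3/3
  Flow on (1->3): 1/4
  Flow on (1->4): 3/3
  Flow on (3->4): 4/4
Maximum flow = 7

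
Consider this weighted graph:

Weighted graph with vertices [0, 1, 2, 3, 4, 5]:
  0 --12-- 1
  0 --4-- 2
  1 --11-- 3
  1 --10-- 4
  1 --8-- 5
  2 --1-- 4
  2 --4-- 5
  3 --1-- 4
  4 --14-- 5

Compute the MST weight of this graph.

Applying Kruskal's algorithm (sort edges by weight, add if no cycle):
  Add (2,4) w=1
  Add (3,4) w=1
  Add (0,2) w=4
  Add (2,5) w=4
  Add (1,5) w=8
  Skip (1,4) w=10 (creates cycle)
  Skip (1,3) w=11 (creates cycle)
  Skip (0,1) w=12 (creates cycle)
  Skip (4,5) w=14 (creates cycle)
MST weight = 18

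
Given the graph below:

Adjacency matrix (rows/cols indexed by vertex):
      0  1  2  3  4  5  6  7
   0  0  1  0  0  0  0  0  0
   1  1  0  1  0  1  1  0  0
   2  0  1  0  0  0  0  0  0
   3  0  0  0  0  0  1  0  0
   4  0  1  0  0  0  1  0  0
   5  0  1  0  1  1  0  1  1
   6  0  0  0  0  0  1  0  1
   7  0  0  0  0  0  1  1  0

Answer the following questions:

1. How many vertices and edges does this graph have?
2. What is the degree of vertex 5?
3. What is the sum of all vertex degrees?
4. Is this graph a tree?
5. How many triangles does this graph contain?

Count: 8 vertices, 9 edges.
Vertex 5 has neighbors [1, 3, 4, 6, 7], degree = 5.
Handshaking lemma: 2 * 9 = 18.
A tree on 8 vertices has 7 edges. This graph has 9 edges (2 extra). Not a tree.
Number of triangles = 2.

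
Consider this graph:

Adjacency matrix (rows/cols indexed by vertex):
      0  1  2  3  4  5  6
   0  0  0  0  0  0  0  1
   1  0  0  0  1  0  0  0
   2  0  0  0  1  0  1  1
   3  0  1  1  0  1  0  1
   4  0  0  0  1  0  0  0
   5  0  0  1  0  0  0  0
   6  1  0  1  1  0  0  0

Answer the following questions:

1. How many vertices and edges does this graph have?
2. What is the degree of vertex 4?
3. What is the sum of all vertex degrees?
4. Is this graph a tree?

Count: 7 vertices, 7 edges.
Vertex 4 has neighbors [3], degree = 1.
Handshaking lemma: 2 * 7 = 14.
A tree on 7 vertices has 6 edges. This graph has 7 edges (1 extra). Not a tree.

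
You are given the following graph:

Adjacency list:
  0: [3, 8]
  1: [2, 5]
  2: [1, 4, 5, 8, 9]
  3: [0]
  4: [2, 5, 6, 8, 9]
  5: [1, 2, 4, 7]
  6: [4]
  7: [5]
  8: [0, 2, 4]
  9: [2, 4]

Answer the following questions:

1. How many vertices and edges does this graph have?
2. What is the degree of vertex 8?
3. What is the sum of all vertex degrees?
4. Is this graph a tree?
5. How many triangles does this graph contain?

Count: 10 vertices, 13 edges.
Vertex 8 has neighbors [0, 2, 4], degree = 3.
Handshaking lemma: 2 * 13 = 26.
A tree on 10 vertices has 9 edges. This graph has 13 edges (4 extra). Not a tree.
Number of triangles = 4.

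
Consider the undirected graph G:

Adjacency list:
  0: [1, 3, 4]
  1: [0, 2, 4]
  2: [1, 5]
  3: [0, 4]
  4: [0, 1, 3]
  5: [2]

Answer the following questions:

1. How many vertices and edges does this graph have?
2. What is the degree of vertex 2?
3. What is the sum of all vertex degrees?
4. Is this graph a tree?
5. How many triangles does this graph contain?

Count: 6 vertices, 7 edges.
Vertex 2 has neighbors [1, 5], degree = 2.
Handshaking lemma: 2 * 7 = 14.
A tree on 6 vertices has 5 edges. This graph has 7 edges (2 extra). Not a tree.
Number of triangles = 2.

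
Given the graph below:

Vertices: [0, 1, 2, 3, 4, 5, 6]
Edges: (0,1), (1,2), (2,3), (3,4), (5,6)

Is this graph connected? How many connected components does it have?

Checking connectivity: the graph has 2 connected component(s).
Components: [[0, 1, 2, 3, 4], [5, 6]]. The graph is NOT connected.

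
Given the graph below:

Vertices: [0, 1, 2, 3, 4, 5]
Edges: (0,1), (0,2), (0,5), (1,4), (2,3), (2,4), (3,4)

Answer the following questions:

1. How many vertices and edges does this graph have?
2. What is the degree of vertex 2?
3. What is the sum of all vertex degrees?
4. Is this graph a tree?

Count: 6 vertices, 7 edges.
Vertex 2 has neighbors [0, 3, 4], degree = 3.
Handshaking lemma: 2 * 7 = 14.
A tree on 6 vertices has 5 edges. This graph has 7 edges (2 extra). Not a tree.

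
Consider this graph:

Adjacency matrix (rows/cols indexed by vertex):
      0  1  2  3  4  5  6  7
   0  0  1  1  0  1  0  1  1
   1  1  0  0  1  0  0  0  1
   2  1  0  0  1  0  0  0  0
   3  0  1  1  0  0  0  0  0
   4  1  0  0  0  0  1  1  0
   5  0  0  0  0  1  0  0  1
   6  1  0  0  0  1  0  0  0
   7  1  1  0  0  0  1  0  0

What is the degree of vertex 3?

Vertex 3 has neighbors [1, 2], so deg(3) = 2.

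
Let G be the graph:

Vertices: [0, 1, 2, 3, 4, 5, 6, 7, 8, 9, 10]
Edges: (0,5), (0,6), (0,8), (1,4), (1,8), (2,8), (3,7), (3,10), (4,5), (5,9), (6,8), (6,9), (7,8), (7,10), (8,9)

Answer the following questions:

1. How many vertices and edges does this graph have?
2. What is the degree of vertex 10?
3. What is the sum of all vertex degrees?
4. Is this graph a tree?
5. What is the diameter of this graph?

Count: 11 vertices, 15 edges.
Vertex 10 has neighbors [3, 7], degree = 2.
Handshaking lemma: 2 * 15 = 30.
A tree on 11 vertices has 10 edges. This graph has 15 edges (5 extra). Not a tree.
Diameter (longest shortest path) = 4.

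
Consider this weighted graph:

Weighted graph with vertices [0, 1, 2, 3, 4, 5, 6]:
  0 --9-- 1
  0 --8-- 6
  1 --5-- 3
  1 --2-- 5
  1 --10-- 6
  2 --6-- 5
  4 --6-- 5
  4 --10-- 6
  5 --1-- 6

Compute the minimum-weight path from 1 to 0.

Using Dijkstra's algorithm from vertex 1:
Shortest path: 1 -> 0
Total weight: 9 = 9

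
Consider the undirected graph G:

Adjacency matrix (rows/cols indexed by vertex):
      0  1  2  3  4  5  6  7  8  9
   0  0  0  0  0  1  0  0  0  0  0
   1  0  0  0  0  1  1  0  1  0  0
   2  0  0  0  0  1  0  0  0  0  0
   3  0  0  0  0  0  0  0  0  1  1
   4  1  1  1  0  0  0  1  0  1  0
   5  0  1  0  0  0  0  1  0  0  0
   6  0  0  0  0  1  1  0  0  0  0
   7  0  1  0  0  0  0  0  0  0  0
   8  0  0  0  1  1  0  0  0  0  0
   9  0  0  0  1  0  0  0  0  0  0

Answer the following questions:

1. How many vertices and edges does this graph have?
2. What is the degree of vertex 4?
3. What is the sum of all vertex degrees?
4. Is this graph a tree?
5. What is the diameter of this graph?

Count: 10 vertices, 10 edges.
Vertex 4 has neighbors [0, 1, 2, 6, 8], degree = 5.
Handshaking lemma: 2 * 10 = 20.
A tree on 10 vertices has 9 edges. This graph has 10 edges (1 extra). Not a tree.
Diameter (longest shortest path) = 5.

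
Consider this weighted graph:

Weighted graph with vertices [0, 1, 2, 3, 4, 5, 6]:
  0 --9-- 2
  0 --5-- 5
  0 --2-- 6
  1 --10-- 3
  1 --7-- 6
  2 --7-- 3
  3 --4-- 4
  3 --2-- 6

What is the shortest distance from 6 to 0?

Using Dijkstra's algorithm from vertex 6:
Shortest path: 6 -> 0
Total weight: 2 = 2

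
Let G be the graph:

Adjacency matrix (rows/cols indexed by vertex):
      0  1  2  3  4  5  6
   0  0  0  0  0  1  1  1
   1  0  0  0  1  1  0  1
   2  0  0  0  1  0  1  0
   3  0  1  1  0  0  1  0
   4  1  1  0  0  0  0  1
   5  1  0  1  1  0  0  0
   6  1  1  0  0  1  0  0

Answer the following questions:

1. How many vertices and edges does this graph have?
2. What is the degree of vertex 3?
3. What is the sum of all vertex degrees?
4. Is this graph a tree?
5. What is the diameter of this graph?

Count: 7 vertices, 10 edges.
Vertex 3 has neighbors [1, 2, 5], degree = 3.
Handshaking lemma: 2 * 10 = 20.
A tree on 7 vertices has 6 edges. This graph has 10 edges (4 extra). Not a tree.
Diameter (longest shortest path) = 3.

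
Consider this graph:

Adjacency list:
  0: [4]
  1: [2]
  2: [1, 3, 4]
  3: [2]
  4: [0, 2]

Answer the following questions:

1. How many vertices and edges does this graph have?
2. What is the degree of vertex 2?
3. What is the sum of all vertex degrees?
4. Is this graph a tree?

Count: 5 vertices, 4 edges.
Vertex 2 has neighbors [1, 3, 4], degree = 3.
Handshaking lemma: 2 * 4 = 8.
A graph is a tree iff it is connected and has exactly n-1 edges. This graph is connected (all 5 vertices in one component) and has 5-1 = 4 edges. It is a tree.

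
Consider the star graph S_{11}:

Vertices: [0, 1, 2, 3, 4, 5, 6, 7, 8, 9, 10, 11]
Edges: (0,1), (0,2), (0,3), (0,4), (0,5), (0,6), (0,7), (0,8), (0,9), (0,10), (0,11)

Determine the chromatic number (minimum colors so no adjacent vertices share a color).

S_{11} has one hub adjacent to 11 leaves; leaves are pairwise non-adjacent.
Color the hub 0 and every leaf 1.
Chromatic number = 2.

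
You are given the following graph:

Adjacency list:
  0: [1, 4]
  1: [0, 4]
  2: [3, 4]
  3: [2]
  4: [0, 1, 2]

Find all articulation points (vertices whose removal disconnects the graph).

An articulation point is a vertex whose removal disconnects the graph.
Articulation points: [2, 4]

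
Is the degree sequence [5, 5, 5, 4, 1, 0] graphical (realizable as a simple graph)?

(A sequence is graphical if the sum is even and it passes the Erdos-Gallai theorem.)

Sum of degrees = 20. Sum is even but fails Erdos-Gallai. The sequence is NOT graphical.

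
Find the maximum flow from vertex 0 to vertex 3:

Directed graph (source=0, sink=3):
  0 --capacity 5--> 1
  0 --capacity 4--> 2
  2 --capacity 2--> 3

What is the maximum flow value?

Computing max flow:
  Flow on (0->2): 2/4
  Flow on (2->3): 2/2
Maximum flow = 2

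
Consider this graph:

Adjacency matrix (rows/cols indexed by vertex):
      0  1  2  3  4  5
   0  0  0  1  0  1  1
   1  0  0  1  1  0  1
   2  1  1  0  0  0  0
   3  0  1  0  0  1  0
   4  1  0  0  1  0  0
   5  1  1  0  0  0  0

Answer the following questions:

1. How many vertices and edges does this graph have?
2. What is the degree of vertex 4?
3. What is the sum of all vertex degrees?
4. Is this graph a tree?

Count: 6 vertices, 7 edges.
Vertex 4 has neighbors [0, 3], degree = 2.
Handshaking lemma: 2 * 7 = 14.
A tree on 6 vertices has 5 edges. This graph has 7 edges (2 extra). Not a tree.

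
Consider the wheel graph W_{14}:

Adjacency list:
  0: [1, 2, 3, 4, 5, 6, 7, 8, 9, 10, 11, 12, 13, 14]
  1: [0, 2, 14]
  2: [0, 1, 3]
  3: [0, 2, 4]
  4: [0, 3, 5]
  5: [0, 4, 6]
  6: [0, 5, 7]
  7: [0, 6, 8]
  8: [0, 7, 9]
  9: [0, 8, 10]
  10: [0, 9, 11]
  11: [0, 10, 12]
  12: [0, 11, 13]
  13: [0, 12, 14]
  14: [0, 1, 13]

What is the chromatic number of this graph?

W_{14} = C_{14} plus a hub adjacent to every cycle vertex.
The outer cycle needs 2 colors (even cycle); the hub is adjacent to all of them so needs a fresh color.
Chromatic number = 2 + 1 = 3.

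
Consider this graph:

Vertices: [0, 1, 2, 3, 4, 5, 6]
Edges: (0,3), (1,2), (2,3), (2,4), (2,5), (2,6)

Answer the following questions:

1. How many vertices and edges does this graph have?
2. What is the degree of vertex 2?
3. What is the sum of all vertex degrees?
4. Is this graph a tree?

Count: 7 vertices, 6 edges.
Vertex 2 has neighbors [1, 3, 4, 5, 6], degree = 5.
Handshaking lemma: 2 * 6 = 12.
A graph is a tree iff it is connected and has exactly n-1 edges. This graph is connected (all 7 vertices in one component) and has 7-1 = 6 edges. It is a tree.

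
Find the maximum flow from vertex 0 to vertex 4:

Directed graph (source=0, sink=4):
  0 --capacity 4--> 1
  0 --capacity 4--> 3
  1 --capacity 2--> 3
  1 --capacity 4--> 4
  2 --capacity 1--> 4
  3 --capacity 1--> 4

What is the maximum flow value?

Computing max flow:
  Flow on (0->1): 4/4
  Flow on (0->3): 1/4
  Flow on (1->4): 4/4
  Flow on (3->4): 1/1
Maximum flow = 5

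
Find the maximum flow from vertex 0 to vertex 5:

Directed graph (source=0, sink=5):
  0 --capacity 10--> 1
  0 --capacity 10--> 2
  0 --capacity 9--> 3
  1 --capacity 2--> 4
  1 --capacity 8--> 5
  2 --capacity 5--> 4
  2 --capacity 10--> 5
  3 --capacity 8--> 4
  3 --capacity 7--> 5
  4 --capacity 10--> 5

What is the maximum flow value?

Computing max flow:
  Flow on (0->1): 10/10
  Flow on (0->2): 10/10
  Flow on (0->3): 9/9
  Flow on (1->4): 2/2
  Flow on (1->5): 8/8
  Flow on (2->5): 10/10
  Flow on (3->4): 2/8
  Flow on (3->5): 7/7
  Flow on (4->5): 4/10
Maximum flow = 29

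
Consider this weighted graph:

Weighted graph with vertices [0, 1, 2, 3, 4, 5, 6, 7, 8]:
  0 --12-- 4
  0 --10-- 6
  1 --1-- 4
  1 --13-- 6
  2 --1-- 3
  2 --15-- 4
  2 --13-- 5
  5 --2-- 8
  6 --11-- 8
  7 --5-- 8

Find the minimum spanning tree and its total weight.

Applying Kruskal's algorithm (sort edges by weight, add if no cycle):
  Add (1,4) w=1
  Add (2,3) w=1
  Add (5,8) w=2
  Add (7,8) w=5
  Add (0,6) w=10
  Add (6,8) w=11
  Add (0,4) w=12
  Skip (1,6) w=13 (creates cycle)
  Add (2,5) w=13
  Skip (2,4) w=15 (creates cycle)
MST weight = 55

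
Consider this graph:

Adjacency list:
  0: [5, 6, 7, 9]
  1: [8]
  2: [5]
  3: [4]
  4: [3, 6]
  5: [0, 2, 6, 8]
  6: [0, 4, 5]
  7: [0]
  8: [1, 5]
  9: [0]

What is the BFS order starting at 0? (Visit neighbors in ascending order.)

BFS from vertex 0 (neighbors processed in ascending order):
Visit order: 0, 5, 6, 7, 9, 2, 8, 4, 1, 3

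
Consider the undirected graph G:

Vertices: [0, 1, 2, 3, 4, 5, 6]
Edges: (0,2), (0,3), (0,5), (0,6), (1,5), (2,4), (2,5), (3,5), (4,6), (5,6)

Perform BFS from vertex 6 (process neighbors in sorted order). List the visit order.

BFS from vertex 6 (neighbors processed in ascending order):
Visit order: 6, 0, 4, 5, 2, 3, 1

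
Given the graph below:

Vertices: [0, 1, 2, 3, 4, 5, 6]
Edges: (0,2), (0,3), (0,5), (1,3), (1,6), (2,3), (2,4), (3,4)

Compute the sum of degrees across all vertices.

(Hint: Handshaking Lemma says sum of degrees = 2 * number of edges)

Count edges: 8 edges.
By Handshaking Lemma: sum of degrees = 2 * 8 = 16.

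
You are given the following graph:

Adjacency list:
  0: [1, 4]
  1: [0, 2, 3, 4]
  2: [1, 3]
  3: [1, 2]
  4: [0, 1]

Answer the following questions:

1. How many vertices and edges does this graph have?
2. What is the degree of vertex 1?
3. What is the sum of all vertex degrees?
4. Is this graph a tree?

Count: 5 vertices, 6 edges.
Vertex 1 has neighbors [0, 2, 3, 4], degree = 4.
Handshaking lemma: 2 * 6 = 12.
A tree on 5 vertices has 4 edges. This graph has 6 edges (2 extra). Not a tree.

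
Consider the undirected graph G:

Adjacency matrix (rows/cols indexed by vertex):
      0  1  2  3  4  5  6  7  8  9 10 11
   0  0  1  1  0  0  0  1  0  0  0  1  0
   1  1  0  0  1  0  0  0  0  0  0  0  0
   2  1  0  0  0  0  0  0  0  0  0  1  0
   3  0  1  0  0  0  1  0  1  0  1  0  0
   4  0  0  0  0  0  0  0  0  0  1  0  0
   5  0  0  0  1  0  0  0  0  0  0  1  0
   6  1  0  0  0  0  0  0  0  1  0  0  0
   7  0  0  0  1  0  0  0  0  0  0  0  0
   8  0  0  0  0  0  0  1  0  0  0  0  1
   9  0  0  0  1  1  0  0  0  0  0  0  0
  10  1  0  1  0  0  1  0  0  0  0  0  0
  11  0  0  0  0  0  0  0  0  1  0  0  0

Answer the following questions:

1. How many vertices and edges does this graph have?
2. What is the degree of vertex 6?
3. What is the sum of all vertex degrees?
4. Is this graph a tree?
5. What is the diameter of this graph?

Count: 12 vertices, 13 edges.
Vertex 6 has neighbors [0, 8], degree = 2.
Handshaking lemma: 2 * 13 = 26.
A tree on 12 vertices has 11 edges. This graph has 13 edges (2 extra). Not a tree.
Diameter (longest shortest path) = 7.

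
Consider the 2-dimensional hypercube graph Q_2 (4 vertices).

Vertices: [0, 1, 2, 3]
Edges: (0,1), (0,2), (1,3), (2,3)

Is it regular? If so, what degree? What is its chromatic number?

In Q_2, every vertex has exactly 2 neighbors (flip one of 2 bits), so it is 2-regular.
Q_2 is bipartite (partition by bit-parity), so chromatic number = 2.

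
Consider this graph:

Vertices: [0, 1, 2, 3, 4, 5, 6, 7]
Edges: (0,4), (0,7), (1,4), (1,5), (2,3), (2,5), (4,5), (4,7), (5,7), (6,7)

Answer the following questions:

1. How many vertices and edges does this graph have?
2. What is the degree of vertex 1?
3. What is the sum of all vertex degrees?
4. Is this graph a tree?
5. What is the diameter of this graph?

Count: 8 vertices, 10 edges.
Vertex 1 has neighbors [4, 5], degree = 2.
Handshaking lemma: 2 * 10 = 20.
A tree on 8 vertices has 7 edges. This graph has 10 edges (3 extra). Not a tree.
Diameter (longest shortest path) = 4.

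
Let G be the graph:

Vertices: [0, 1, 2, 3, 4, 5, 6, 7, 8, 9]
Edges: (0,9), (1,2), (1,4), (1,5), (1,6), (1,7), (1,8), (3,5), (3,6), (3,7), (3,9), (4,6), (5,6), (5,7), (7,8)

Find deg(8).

Vertex 8 has neighbors [1, 7], so deg(8) = 2.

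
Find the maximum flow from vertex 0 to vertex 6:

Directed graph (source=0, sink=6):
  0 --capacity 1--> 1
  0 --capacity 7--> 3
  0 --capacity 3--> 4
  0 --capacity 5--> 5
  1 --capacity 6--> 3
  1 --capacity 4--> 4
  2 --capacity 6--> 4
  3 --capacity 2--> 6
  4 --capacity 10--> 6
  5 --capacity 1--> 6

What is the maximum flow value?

Computing max flow:
  Flow on (0->1): 1/1
  Flow on (0->3): 2/7
  Flow on (0->4): 3/3
  Flow on (0->5): 1/5
  Flow on (1->4): 1/4
  Flow on (3->6): 2/2
  Flow on (4->6): 4/10
  Flow on (5->6): 1/1
Maximum flow = 7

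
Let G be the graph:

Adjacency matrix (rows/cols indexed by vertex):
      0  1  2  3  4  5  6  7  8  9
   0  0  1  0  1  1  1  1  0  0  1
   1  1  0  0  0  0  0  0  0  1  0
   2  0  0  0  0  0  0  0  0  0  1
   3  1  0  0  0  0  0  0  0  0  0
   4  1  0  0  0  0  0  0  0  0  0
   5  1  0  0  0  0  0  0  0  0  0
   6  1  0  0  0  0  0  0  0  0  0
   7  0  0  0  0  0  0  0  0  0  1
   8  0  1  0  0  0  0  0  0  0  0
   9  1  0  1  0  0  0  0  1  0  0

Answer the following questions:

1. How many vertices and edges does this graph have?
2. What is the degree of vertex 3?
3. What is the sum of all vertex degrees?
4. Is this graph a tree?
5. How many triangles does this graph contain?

Count: 10 vertices, 9 edges.
Vertex 3 has neighbors [0], degree = 1.
Handshaking lemma: 2 * 9 = 18.
A graph is a tree iff it is connected and has exactly n-1 edges. This graph is connected (all 10 vertices in one component) and has 10-1 = 9 edges. It is a tree.
Number of triangles = 0.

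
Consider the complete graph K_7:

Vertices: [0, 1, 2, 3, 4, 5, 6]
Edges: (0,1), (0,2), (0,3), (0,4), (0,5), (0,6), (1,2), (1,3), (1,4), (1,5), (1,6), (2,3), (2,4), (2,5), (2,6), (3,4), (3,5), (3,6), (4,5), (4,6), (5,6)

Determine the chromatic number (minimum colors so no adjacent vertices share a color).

In K_7, every vertex is adjacent to every other vertex.
Each vertex needs a unique color.
Chromatic number = 7.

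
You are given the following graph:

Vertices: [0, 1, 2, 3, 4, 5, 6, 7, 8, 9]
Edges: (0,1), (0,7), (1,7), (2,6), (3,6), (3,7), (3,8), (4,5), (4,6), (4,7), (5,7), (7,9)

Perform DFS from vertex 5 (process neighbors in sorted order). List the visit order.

DFS from vertex 5 (neighbors processed in ascending order):
Visit order: 5, 4, 6, 2, 3, 7, 0, 1, 9, 8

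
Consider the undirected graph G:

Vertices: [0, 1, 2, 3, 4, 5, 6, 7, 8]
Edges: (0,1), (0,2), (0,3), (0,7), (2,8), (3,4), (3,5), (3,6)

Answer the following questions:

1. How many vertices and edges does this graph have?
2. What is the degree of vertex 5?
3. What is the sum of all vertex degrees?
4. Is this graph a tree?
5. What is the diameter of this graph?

Count: 9 vertices, 8 edges.
Vertex 5 has neighbors [3], degree = 1.
Handshaking lemma: 2 * 8 = 16.
A graph is a tree iff it is connected and has exactly n-1 edges. This graph is connected (all 9 vertices in one component) and has 9-1 = 8 edges. It is a tree.
Diameter (longest shortest path) = 4.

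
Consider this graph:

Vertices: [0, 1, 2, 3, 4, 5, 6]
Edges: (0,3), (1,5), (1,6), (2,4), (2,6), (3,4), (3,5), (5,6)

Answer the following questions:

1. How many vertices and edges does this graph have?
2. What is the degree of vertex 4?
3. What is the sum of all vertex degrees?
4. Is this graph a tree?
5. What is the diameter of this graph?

Count: 7 vertices, 8 edges.
Vertex 4 has neighbors [2, 3], degree = 2.
Handshaking lemma: 2 * 8 = 16.
A tree on 7 vertices has 6 edges. This graph has 8 edges (2 extra). Not a tree.
Diameter (longest shortest path) = 3.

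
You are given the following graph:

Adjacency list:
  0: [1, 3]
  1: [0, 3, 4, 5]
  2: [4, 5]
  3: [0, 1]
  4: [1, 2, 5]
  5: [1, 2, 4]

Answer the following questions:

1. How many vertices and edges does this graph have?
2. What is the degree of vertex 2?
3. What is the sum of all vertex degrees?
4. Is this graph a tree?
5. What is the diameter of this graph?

Count: 6 vertices, 8 edges.
Vertex 2 has neighbors [4, 5], degree = 2.
Handshaking lemma: 2 * 8 = 16.
A tree on 6 vertices has 5 edges. This graph has 8 edges (3 extra). Not a tree.
Diameter (longest shortest path) = 3.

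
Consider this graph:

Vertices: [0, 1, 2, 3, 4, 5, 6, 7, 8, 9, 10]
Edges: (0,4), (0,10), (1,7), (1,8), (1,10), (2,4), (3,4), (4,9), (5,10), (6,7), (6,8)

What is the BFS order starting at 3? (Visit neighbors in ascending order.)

BFS from vertex 3 (neighbors processed in ascending order):
Visit order: 3, 4, 0, 2, 9, 10, 1, 5, 7, 8, 6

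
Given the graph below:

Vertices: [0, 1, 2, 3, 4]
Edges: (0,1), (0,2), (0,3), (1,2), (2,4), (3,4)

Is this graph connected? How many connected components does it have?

Checking connectivity: the graph has 1 connected component(s).
All vertices are reachable from each other. The graph IS connected.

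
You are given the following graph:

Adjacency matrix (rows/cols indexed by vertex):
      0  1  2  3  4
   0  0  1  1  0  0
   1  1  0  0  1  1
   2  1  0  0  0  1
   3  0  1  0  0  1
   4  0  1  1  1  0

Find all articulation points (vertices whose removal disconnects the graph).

No articulation points. The graph is biconnected.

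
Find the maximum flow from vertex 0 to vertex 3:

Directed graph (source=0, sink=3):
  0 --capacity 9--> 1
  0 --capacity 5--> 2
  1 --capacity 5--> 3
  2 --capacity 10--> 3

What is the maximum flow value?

Computing max flow:
  Flow on (0->1): 5/9
  Flow on (0->2): 5/5
  Flow on (1->3): 5/5
  Flow on (2->3): 5/10
Maximum flow = 10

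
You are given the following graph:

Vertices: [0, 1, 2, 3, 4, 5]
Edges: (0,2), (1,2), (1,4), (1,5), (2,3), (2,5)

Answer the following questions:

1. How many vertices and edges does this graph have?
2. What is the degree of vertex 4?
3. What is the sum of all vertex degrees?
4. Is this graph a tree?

Count: 6 vertices, 6 edges.
Vertex 4 has neighbors [1], degree = 1.
Handshaking lemma: 2 * 6 = 12.
A tree on 6 vertices has 5 edges. This graph has 6 edges (1 extra). Not a tree.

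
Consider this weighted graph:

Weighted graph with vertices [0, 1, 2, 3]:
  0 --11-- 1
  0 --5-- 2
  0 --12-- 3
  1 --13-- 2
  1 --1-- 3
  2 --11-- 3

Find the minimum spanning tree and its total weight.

Applying Kruskal's algorithm (sort edges by weight, add if no cycle):
  Add (1,3) w=1
  Add (0,2) w=5
  Add (0,1) w=11
  Skip (2,3) w=11 (creates cycle)
  Skip (0,3) w=12 (creates cycle)
  Skip (1,2) w=13 (creates cycle)
MST weight = 17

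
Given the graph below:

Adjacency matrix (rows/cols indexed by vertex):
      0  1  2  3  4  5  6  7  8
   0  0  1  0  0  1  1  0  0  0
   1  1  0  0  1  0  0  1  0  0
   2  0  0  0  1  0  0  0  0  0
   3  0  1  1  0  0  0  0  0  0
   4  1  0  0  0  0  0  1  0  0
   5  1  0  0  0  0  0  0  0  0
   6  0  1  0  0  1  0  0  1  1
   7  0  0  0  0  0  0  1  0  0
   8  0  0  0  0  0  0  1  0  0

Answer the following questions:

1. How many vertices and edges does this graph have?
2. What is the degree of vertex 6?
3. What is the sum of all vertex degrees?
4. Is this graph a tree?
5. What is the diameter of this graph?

Count: 9 vertices, 9 edges.
Vertex 6 has neighbors [1, 4, 7, 8], degree = 4.
Handshaking lemma: 2 * 9 = 18.
A tree on 9 vertices has 8 edges. This graph has 9 edges (1 extra). Not a tree.
Diameter (longest shortest path) = 4.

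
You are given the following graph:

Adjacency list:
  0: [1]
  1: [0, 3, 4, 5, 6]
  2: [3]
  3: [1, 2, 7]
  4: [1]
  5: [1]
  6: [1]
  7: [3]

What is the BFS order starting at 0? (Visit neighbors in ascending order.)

BFS from vertex 0 (neighbors processed in ascending order):
Visit order: 0, 1, 3, 4, 5, 6, 2, 7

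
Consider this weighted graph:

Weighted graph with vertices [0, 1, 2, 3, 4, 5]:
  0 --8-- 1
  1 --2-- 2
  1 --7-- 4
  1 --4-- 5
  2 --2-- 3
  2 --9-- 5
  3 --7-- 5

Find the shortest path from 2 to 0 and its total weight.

Using Dijkstra's algorithm from vertex 2:
Shortest path: 2 -> 1 -> 0
Total weight: 2 + 8 = 10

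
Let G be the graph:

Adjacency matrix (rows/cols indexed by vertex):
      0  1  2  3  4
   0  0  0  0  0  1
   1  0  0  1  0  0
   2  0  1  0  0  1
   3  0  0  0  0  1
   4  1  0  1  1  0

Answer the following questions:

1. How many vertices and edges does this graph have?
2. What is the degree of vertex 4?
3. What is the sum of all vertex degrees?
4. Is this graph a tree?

Count: 5 vertices, 4 edges.
Vertex 4 has neighbors [0, 2, 3], degree = 3.
Handshaking lemma: 2 * 4 = 8.
A graph is a tree iff it is connected and has exactly n-1 edges. This graph is connected (all 5 vertices in one component) and has 5-1 = 4 edges. It is a tree.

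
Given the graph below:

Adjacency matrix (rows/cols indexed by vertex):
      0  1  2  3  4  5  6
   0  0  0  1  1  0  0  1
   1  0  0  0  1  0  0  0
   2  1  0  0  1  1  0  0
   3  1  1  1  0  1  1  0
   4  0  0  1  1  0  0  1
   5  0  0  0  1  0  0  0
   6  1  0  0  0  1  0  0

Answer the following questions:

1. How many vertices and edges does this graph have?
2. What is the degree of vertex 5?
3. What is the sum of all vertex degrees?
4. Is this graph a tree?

Count: 7 vertices, 9 edges.
Vertex 5 has neighbors [3], degree = 1.
Handshaking lemma: 2 * 9 = 18.
A tree on 7 vertices has 6 edges. This graph has 9 edges (3 extra). Not a tree.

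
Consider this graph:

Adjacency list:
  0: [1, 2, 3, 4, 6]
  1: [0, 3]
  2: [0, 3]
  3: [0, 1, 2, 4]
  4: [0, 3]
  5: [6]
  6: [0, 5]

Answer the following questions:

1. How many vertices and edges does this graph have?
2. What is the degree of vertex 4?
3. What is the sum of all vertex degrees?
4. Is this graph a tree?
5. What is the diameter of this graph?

Count: 7 vertices, 9 edges.
Vertex 4 has neighbors [0, 3], degree = 2.
Handshaking lemma: 2 * 9 = 18.
A tree on 7 vertices has 6 edges. This graph has 9 edges (3 extra). Not a tree.
Diameter (longest shortest path) = 3.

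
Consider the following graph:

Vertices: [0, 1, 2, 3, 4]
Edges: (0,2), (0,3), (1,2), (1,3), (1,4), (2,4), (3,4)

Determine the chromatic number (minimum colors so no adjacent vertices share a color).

The graph has a maximum clique of size 3 (lower bound on chromatic number).
A valid 3-coloring: {0: 0, 1: 0, 2: 1, 3: 1, 4: 2}.
Chromatic number = 3.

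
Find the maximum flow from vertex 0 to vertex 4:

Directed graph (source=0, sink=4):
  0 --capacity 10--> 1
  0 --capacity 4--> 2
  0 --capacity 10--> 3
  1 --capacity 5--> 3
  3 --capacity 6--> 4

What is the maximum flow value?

Computing max flow:
  Flow on (0->1): 5/10
  Flow on (0->3): 1/10
  Flow on (1->3): 5/5
  Flow on (3->4): 6/6
Maximum flow = 6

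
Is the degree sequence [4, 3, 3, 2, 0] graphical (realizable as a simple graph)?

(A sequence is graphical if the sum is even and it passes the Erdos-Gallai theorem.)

Sum of degrees = 12. Sum is even but fails Erdos-Gallai. The sequence is NOT graphical.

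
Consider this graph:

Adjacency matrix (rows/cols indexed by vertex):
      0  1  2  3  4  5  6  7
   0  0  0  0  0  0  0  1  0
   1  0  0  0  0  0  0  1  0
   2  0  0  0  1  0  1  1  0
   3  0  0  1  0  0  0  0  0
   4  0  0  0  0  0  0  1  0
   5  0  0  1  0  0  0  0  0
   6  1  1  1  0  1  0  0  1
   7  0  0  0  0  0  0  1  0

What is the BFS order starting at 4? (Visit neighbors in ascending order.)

BFS from vertex 4 (neighbors processed in ascending order):
Visit order: 4, 6, 0, 1, 2, 7, 3, 5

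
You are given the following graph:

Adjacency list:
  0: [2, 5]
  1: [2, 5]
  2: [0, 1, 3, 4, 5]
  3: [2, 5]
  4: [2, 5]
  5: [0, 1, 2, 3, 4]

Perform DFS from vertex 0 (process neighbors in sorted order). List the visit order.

DFS from vertex 0 (neighbors processed in ascending order):
Visit order: 0, 2, 1, 5, 3, 4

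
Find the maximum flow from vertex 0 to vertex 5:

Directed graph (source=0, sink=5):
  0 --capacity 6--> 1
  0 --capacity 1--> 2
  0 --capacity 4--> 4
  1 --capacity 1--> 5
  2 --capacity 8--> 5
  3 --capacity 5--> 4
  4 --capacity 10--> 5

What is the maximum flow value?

Computing max flow:
  Flow on (0->1): 1/6
  Flow on (0->2): 1/1
  Flow on (0->4): 4/4
  Flow on (1->5): 1/1
  Flow on (2->5): 1/8
  Flow on (4->5): 4/10
Maximum flow = 6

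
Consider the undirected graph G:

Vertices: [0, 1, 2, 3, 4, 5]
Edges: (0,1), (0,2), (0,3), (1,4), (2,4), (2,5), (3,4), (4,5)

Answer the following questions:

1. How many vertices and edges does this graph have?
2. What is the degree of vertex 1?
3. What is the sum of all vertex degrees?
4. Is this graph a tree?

Count: 6 vertices, 8 edges.
Vertex 1 has neighbors [0, 4], degree = 2.
Handshaking lemma: 2 * 8 = 16.
A tree on 6 vertices has 5 edges. This graph has 8 edges (3 extra). Not a tree.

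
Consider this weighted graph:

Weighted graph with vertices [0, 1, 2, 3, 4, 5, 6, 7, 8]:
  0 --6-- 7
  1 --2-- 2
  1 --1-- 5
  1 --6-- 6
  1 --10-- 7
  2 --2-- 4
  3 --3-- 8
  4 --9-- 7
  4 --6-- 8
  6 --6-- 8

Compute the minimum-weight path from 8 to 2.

Using Dijkstra's algorithm from vertex 8:
Shortest path: 8 -> 4 -> 2
Total weight: 6 + 2 = 8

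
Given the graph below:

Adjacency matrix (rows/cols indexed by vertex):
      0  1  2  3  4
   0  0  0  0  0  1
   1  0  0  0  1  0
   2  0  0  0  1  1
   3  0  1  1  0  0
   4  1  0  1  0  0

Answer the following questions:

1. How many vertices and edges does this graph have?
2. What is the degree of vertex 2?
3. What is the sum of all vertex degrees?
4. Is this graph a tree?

Count: 5 vertices, 4 edges.
Vertex 2 has neighbors [3, 4], degree = 2.
Handshaking lemma: 2 * 4 = 8.
A graph is a tree iff it is connected and has exactly n-1 edges. This graph is connected (all 5 vertices in one component) and has 5-1 = 4 edges. It is a tree.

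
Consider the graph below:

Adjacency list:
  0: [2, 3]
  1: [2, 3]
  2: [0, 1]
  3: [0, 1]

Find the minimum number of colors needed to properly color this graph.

The graph has a maximum clique of size 2 (lower bound on chromatic number).
A valid 2-coloring: {0: 0, 1: 0, 2: 1, 3: 1}.
Chromatic number = 2.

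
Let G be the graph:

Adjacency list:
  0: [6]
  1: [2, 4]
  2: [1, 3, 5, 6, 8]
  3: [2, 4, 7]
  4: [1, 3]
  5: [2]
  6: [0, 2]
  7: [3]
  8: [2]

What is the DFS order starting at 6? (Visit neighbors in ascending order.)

DFS from vertex 6 (neighbors processed in ascending order):
Visit order: 6, 0, 2, 1, 4, 3, 7, 5, 8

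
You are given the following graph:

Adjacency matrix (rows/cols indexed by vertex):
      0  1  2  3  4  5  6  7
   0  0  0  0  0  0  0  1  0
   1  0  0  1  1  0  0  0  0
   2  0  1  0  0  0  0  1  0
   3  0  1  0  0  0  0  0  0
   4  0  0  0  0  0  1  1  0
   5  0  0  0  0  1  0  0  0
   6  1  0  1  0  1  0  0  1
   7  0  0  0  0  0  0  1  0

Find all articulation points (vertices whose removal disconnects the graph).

An articulation point is a vertex whose removal disconnects the graph.
Articulation points: [1, 2, 4, 6]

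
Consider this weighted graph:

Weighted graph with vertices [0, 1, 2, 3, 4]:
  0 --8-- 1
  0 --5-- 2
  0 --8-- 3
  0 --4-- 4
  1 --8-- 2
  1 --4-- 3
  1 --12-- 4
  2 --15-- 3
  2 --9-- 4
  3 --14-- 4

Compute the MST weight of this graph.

Applying Kruskal's algorithm (sort edges by weight, add if no cycle):
  Add (0,4) w=4
  Add (1,3) w=4
  Add (0,2) w=5
  Add (0,3) w=8
  Skip (0,1) w=8 (creates cycle)
  Skip (1,2) w=8 (creates cycle)
  Skip (2,4) w=9 (creates cycle)
  Skip (1,4) w=12 (creates cycle)
  Skip (3,4) w=14 (creates cycle)
  Skip (2,3) w=15 (creates cycle)
MST weight = 21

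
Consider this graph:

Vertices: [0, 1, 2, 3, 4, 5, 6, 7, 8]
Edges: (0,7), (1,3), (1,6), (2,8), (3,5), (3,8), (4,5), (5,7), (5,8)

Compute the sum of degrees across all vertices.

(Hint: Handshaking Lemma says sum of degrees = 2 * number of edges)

Count edges: 9 edges.
By Handshaking Lemma: sum of degrees = 2 * 9 = 18.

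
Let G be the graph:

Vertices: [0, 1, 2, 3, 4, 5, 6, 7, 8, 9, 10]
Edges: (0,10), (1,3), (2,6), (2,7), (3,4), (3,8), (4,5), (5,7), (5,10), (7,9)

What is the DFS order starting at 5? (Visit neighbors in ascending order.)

DFS from vertex 5 (neighbors processed in ascending order):
Visit order: 5, 4, 3, 1, 8, 7, 2, 6, 9, 10, 0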